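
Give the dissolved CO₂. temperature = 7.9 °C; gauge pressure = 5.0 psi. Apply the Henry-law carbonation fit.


vols = (P + 14.695)·(0.01821 + 0.09011·e^(−0.04·T))
vols = (5.0 + 14.695)·(0.01821 + 0.09011·e^(−0.04·7.9))

1.6525 volumes


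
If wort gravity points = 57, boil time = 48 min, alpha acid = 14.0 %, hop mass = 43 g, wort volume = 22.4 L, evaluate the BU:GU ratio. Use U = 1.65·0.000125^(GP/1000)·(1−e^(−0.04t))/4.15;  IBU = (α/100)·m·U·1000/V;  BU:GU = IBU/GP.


U = 1.65·0.000125^(57/1000)·(1−e^(−0.04·48))/4.15 = 0.2033
IBU = (14.0/100)·43·0.2033·1000/22.4 = 54.6333
BU:GU = 54.6333/57

0.9585


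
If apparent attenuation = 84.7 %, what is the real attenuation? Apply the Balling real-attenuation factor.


RA = AA · 0.8192
RA = 84.7 · 0.8192

69.3862 %


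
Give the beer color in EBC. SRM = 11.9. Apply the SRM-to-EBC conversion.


EBC = SRM · 1.97
EBC = 11.9 · 1.97

23.4430 EBC


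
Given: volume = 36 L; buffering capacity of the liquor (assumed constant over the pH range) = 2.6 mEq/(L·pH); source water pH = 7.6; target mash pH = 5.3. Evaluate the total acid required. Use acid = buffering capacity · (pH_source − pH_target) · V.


acid = 2.6 · (7.6 − 5.3) · 36

215.2800 mEq


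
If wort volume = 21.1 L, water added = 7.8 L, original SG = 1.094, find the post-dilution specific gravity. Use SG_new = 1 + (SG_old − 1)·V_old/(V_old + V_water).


pts = (1.094 − 1)·1000·21.1/(21.1 + 7.8) = 68.6298
SG_new = 1 + 68.6298/1000

1.0686


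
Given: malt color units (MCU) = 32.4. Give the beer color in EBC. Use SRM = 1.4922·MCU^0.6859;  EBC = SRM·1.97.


SRM = 1.4922·32.4^0.6859 = 16.2147
EBC = 16.2147·1.97

31.9430 EBC


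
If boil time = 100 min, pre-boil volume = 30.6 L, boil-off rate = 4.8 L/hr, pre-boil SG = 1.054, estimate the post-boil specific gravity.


V_post = V_pre − rate·(t/60);  SG_post = 1 + (SG_pre−1)·V_pre/V_post
V_post = 30.6 − 4.8·(100/60) = 22.6000
SG_post = 1 + (1.054 − 1)·30.6/22.6000

1.0731


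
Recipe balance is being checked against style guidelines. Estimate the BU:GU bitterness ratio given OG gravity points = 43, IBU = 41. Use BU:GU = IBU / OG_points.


BU:GU = 41 / 43

0.9535


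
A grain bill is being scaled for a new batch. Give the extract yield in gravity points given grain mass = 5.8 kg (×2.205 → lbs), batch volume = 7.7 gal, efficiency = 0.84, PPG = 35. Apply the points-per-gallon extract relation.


points = lbs × PPG × eff / vol
lbs = 5.8 × 2.205 = 12.7890
points = 12.7890 × 35 × 0.84 / 7.7

48.8307 points


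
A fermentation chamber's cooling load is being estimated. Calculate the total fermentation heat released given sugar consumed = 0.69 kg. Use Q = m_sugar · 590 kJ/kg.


Q = 0.69 · 590

407.1000 kJ


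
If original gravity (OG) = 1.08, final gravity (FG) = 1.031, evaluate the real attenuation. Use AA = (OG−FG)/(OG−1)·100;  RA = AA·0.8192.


AA = (1.08 − 1.031)/(1.08 − 1)·100 = 61.2500
RA = 61.2500·0.8192

50.1760 %


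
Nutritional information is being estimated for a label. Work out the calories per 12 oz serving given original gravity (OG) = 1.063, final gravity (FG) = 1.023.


ABW = (OG−FG)·131.25·0.79/FG;  °P = 259 − 259/SG (for OG→OE and FG→AE);  RE = 0.1808·OE + 0.8192·AE;  Cal = (6.9·ABW + 4·(RE−0.1))·FG·3.55
ABW = (1.063 − 1.023)·131.25·0.79/1.023 = 4.0543
OE = 259 − 259/1.063 = 15.3500 °P
AE = 259 − 259/1.023 = 5.8231 °P
RE = 0.1808·15.3500 + 0.8192·5.8231 = 7.5455 °P
Cal = (6.9·4.0543 + 4·(7.5455−0.1))·1.023·3.55

209.7512 kcal


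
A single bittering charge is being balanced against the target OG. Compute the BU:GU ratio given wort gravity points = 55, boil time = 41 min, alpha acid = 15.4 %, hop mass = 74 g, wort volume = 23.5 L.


U = 1.65·0.000125^(GP/1000)·(1−e^(−0.04t))/4.15;  IBU = (α/100)·m·U·1000/V;  BU:GU = IBU/GP
U = 1.65·0.000125^(55/1000)·(1−e^(−0.04·41))/4.15 = 0.1955
IBU = (15.4/100)·74·0.1955·1000/23.5 = 94.7974
BU:GU = 94.7974/55

1.7236


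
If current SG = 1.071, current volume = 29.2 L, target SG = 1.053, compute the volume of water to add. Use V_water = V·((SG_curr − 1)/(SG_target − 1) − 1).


V_water = 29.2·((1.071 − 1)/(1.053 − 1) − 1)

9.9170 L


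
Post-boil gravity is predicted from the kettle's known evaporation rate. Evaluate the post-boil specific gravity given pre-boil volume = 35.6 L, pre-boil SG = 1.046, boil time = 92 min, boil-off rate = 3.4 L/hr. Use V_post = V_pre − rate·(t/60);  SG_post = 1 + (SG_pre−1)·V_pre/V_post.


V_post = 35.6 − 3.4·(92/60) = 30.3867
SG_post = 1 + (1.046 − 1)·35.6/30.3867

1.0539


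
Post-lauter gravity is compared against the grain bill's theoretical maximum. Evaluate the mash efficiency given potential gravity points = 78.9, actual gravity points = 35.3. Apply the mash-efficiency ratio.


efficiency = actual / potential × 100
efficiency = 35.3 / 78.9 × 100

44.7402 %


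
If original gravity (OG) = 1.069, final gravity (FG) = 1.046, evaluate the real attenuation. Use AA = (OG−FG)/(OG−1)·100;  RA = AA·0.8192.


AA = (1.069 − 1.046)/(1.069 − 1)·100 = 33.3333
RA = 33.3333·0.8192

27.3067 %


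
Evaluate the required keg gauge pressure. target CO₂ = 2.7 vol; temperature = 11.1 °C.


psi = vols/(0.01821 + 0.09011·e^(−0.04·T)) − 14.695
psi = 2.7/(0.01821 + 0.09011·e^(−0.04·11.1)) − 14.695

20.8255 psi


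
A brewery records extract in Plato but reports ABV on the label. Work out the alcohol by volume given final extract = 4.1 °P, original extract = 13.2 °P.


SG = 259/(259 − P);  ABV = (OG − FG)·131.25
OG = 259/(259 − 13.2) = 1.0537
FG = 259/(259 − 4.1) = 1.0161
ABV = (1.0537 − 1.0161)·131.25

4.9373 % ABV


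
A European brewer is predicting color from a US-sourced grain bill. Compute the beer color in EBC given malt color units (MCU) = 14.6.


SRM = 1.4922·MCU^0.6859;  EBC = SRM·1.97
SRM = 1.4922·14.6^0.6859 = 9.3855
EBC = 9.3855·1.97

18.4894 EBC


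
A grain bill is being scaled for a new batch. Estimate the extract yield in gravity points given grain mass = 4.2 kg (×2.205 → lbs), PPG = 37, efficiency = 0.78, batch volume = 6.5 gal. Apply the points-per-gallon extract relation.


points = lbs × PPG × eff / vol
lbs = 4.2 × 2.205 = 9.2610
points = 9.2610 × 37 × 0.78 / 6.5

41.1188 points


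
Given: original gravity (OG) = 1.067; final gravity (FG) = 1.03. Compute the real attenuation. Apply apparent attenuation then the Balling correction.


AA = (OG−FG)/(OG−1)·100;  RA = AA·0.8192
AA = (1.067 − 1.03)/(1.067 − 1)·100 = 55.2239
RA = 55.2239·0.8192

45.2394 %


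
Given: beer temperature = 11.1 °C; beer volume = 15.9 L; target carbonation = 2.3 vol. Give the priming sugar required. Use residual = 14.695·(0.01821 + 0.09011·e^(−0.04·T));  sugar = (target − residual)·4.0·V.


residual = 14.695·(0.01821 + 0.09011·e^(−0.04·11.1)) = 1.1170
sugar = (2.3 − 1.1170)·4.0·15.9

75.2386 g


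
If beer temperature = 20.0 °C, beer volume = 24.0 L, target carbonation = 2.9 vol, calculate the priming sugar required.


residual = 14.695·(0.01821 + 0.09011·e^(−0.04·T));  sugar = (target − residual)·4.0·V
residual = 14.695·(0.01821 + 0.09011·e^(−0.04·20.0)) = 0.8626
sugar = (2.9 − 0.8626)·4.0·24.0

195.5921 g


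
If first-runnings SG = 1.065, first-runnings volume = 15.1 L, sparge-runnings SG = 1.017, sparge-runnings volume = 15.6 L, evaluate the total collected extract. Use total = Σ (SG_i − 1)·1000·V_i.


first = (1.065 − 1)·1000·15.1 = 981.5000
sparge = (1.017 − 1)·1000·15.6 = 265.2000
total = 981.5000 + 265.2000

1246.7000 gravity·L


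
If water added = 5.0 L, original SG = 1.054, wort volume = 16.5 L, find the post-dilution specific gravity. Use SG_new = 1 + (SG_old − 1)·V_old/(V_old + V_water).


pts = (1.054 − 1)·1000·16.5/(16.5 + 5.0) = 41.4419
SG_new = 1 + 41.4419/1000

1.0414


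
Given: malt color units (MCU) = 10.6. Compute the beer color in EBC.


SRM = 1.4922·MCU^0.6859;  EBC = SRM·1.97
SRM = 1.4922·10.6^0.6859 = 7.5350
EBC = 7.5350·1.97

14.8440 EBC


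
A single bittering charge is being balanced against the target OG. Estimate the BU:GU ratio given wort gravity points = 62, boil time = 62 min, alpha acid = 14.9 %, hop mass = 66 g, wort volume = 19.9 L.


U = 1.65·0.000125^(GP/1000)·(1−e^(−0.04t))/4.15;  IBU = (α/100)·m·U·1000/V;  BU:GU = IBU/GP
U = 1.65·0.000125^(62/1000)·(1−e^(−0.04·62))/4.15 = 0.2087
IBU = (14.9/100)·66·0.2087·1000/19.9 = 103.1190
BU:GU = 103.1190/62

1.6632


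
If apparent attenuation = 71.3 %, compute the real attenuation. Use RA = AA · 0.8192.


RA = 71.3 · 0.8192

58.4090 %


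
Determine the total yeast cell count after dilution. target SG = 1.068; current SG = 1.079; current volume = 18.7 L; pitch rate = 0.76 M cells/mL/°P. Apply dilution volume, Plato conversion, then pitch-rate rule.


V_w = V·((SG_c−1)/(SG_t−1)−1);  °P = 259 − 259/SG_t;  cells = rate·(V+V_w)·°P
V_w = 18.7·((1.079−1)/(1.068−1)−1) = 3.0250
V_final = 18.7 + 3.0250 = 21.7250
°P = 259 − 259/1.068 = 16.4906
cells = 0.76·21.7250·16.4906

272.2769 billion cells


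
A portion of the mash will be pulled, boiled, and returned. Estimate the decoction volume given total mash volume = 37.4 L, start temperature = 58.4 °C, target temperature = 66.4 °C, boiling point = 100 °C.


V_dec = V_total·(T_target − T_start)/(T_boil − T_start)
V_dec = 37.4·(66.4 − 58.4)/(100 − 58.4)

7.1923 L


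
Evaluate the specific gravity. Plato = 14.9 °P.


SG = 259/(259 − P)
SG = 259/(259 − 14.9)

1.0610


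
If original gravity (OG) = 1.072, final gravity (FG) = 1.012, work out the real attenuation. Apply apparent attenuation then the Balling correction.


AA = (OG−FG)/(OG−1)·100;  RA = AA·0.8192
AA = (1.072 − 1.012)/(1.072 − 1)·100 = 83.3333
RA = 83.3333·0.8192

68.2667 %


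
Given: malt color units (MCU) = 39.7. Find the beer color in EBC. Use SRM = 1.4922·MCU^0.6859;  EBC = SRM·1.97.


SRM = 1.4922·39.7^0.6859 = 18.6396
EBC = 18.6396·1.97

36.7201 EBC


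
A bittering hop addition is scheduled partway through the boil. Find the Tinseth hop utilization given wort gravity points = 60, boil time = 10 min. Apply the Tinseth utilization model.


U = 1.65·0.000125^(GP/1000) · (1 − e^(−0.04·t))/4.15
bigness = 1.65·0.000125^(60/1000) = 0.9623
boil_factor = (1 − e^(−0.04·10))/4.15 = 0.0794
U = 0.9623 · 0.0794

0.0764


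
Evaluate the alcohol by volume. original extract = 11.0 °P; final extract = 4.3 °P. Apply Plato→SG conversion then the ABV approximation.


SG = 259/(259 − P);  ABV = (OG − FG)·131.25
OG = 259/(259 − 11.0) = 1.0444
FG = 259/(259 − 4.3) = 1.0169
ABV = (1.0444 − 1.0169)·131.25

3.6057 % ABV


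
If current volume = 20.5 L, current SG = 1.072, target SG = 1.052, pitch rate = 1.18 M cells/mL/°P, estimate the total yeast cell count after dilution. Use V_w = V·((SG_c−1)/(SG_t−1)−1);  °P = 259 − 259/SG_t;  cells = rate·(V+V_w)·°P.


V_w = 20.5·((1.072−1)/(1.052−1)−1) = 7.8846
V_final = 20.5 + 7.8846 = 28.3846
°P = 259 − 259/1.052 = 12.8023
cells = 1.18·28.3846·12.8023

428.7976 billion cells


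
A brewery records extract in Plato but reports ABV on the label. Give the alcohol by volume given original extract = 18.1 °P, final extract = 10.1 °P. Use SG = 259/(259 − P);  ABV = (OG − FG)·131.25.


OG = 259/(259 − 18.1) = 1.0751
FG = 259/(259 − 10.1) = 1.0406
ABV = (1.0751 − 1.0406)·131.25

4.5355 % ABV


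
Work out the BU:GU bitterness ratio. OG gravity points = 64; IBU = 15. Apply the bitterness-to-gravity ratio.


BU:GU = IBU / OG_points
BU:GU = 15 / 64

0.2344


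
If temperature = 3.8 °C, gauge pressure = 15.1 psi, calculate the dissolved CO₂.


vols = (P + 14.695)·(0.01821 + 0.09011·e^(−0.04·T))
vols = (15.1 + 14.695)·(0.01821 + 0.09011·e^(−0.04·3.8))

2.8488 volumes


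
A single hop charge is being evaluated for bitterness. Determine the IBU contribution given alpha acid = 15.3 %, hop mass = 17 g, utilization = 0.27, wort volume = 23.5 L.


IBU = (α/100)·mass·U·1000 / V
IBU = (15.3/100)·17·0.27·1000 / 23.5

29.8838 IBU


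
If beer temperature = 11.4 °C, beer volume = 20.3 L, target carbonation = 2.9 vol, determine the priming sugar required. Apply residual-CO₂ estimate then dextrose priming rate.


residual = 14.695·(0.01821 + 0.09011·e^(−0.04·T));  sugar = (target − residual)·4.0·V
residual = 14.695·(0.01821 + 0.09011·e^(−0.04·11.4)) = 1.1069
sugar = (2.9 − 1.1069)·4.0·20.3

145.6021 g


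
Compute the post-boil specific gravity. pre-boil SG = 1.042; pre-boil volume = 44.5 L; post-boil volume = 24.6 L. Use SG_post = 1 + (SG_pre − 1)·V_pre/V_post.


pts_pre = (1.042 − 1)·1000 = 42.0000
pts_post = 42.0000·44.5/24.6 = 75.9756
SG_post = 1 + 75.9756/1000

1.0760


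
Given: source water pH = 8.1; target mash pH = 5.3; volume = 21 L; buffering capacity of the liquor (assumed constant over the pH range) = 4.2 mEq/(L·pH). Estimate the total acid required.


acid = buffering capacity · (pH_source − pH_target) · V
acid = 4.2 · (8.1 − 5.3) · 21

246.9600 mEq


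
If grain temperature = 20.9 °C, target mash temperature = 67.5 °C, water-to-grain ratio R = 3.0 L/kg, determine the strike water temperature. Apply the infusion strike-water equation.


T_strike = (0.41/R)·(T_mash − T_grain) + T_mash
T_strike = (0.41/3.0)·(67.5 − 20.9) + 67.5

73.8687 °C


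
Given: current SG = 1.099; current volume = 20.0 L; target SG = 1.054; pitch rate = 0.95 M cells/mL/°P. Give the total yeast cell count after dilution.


V_w = V·((SG_c−1)/(SG_t−1)−1);  °P = 259 − 259/SG_t;  cells = rate·(V+V_w)·°P
V_w = 20.0·((1.099−1)/(1.054−1)−1) = 16.6667
V_final = 20.0 + 16.6667 = 36.6667
°P = 259 − 259/1.054 = 13.2694
cells = 0.95·36.6667·13.2694

462.2192 billion cells


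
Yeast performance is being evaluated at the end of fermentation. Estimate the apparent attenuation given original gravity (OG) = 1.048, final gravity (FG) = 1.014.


AA = (OG − FG)/(OG − 1) · 100
AA = (1.048 − 1.014)/(1.048 − 1) · 100

70.8333 %


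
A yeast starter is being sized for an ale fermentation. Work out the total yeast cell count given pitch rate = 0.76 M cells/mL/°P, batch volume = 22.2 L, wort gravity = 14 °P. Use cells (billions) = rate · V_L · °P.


cells = 0.76 · 22.2 · 14

236.2080 billion cells


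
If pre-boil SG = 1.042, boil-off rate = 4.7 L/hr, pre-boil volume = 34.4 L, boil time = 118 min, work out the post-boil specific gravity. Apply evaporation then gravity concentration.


V_post = V_pre − rate·(t/60);  SG_post = 1 + (SG_pre−1)·V_pre/V_post
V_post = 34.4 − 4.7·(118/60) = 25.1567
SG_post = 1 + (1.042 − 1)·34.4/25.1567

1.0574


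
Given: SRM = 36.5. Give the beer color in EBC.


EBC = SRM · 1.97
EBC = 36.5 · 1.97

71.9050 EBC


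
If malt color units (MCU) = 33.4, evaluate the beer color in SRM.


SRM = 1.4922 · MCU^0.6859
SRM = 1.4922 · 33.4^0.6859

16.5564 SRM


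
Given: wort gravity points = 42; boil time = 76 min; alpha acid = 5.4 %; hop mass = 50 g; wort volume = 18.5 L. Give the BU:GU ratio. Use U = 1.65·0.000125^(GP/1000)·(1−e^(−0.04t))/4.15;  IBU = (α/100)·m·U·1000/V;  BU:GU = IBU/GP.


U = 1.65·0.000125^(42/1000)·(1−e^(−0.04·76))/4.15 = 0.2595
IBU = (5.4/100)·50·0.2595·1000/18.5 = 37.8800
BU:GU = 37.8800/42

0.9019


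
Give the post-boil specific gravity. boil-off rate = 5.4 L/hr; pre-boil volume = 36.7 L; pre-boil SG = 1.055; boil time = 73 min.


V_post = V_pre − rate·(t/60);  SG_post = 1 + (SG_pre−1)·V_pre/V_post
V_post = 36.7 − 5.4·(73/60) = 30.1300
SG_post = 1 + (1.055 − 1)·36.7/30.1300

1.0670


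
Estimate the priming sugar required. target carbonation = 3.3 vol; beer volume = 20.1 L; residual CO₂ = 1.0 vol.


sugar = (target − residual)·4.0·V
sugar = (3.3 − 1.0)·4.0·20.1

184.9200 g


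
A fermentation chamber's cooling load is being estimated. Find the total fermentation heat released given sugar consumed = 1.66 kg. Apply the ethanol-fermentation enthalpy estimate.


Q = m_sugar · 590 kJ/kg
Q = 1.66 · 590

979.4000 kJ


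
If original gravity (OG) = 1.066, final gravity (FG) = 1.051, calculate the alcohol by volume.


ABV = (OG − FG) · 131.25
ABV = (1.066 − 1.051) · 131.25

1.9688 % ABV


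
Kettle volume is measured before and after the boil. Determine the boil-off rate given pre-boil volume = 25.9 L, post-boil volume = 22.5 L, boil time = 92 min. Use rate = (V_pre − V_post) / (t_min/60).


rate = (25.9 − 22.5) / (92/60)

2.2174 L/hr


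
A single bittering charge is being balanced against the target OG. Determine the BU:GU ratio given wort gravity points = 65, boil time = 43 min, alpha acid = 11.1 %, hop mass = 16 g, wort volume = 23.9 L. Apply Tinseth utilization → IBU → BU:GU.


U = 1.65·0.000125^(GP/1000)·(1−e^(−0.04t))/4.15;  IBU = (α/100)·m·U·1000/V;  BU:GU = IBU/GP
U = 1.65·0.000125^(65/1000)·(1−e^(−0.04·43))/4.15 = 0.1820
IBU = (11.1/100)·16·0.1820·1000/23.9 = 13.5235
BU:GU = 13.5235/65

0.2081


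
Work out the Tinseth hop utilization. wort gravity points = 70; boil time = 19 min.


U = 1.65·0.000125^(GP/1000) · (1 − e^(−0.04·t))/4.15
bigness = 1.65·0.000125^(70/1000) = 0.8796
boil_factor = (1 − e^(−0.04·19))/4.15 = 0.1283
U = 0.8796 · 0.1283

0.1128


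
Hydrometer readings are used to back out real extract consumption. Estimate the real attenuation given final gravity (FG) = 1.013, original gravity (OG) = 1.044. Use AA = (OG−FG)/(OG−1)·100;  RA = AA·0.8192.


AA = (1.044 − 1.013)/(1.044 − 1)·100 = 70.4545
RA = 70.4545·0.8192

57.7164 %


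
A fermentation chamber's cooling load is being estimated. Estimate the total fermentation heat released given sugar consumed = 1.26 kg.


Q = m_sugar · 590 kJ/kg
Q = 1.26 · 590

743.4000 kJ


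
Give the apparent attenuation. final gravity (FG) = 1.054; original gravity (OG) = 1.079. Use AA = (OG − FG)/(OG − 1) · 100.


AA = (1.079 − 1.054)/(1.079 − 1) · 100

31.6456 %


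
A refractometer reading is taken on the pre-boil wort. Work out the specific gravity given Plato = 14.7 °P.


SG = 259/(259 − P)
SG = 259/(259 − 14.7)

1.0602


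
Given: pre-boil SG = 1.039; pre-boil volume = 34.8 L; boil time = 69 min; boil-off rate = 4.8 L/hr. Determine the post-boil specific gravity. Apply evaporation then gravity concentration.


V_post = V_pre − rate·(t/60);  SG_post = 1 + (SG_pre−1)·V_pre/V_post
V_post = 34.8 − 4.8·(69/60) = 29.2800
SG_post = 1 + (1.039 − 1)·34.8/29.2800

1.0464


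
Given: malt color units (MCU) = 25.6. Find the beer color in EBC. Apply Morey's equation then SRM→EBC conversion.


SRM = 1.4922·MCU^0.6859;  EBC = SRM·1.97
SRM = 1.4922·25.6^0.6859 = 13.7955
EBC = 13.7955·1.97

27.1772 EBC


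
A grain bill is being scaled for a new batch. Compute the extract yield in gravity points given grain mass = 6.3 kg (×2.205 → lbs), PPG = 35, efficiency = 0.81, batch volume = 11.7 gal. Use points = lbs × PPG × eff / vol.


lbs = 6.3 × 2.205 = 13.8915
points = 13.8915 × 35 × 0.81 / 11.7

33.6602 points


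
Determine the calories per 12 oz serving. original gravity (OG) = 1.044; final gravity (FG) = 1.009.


ABW = (OG−FG)·131.25·0.79/FG;  °P = 259 − 259/SG (for OG→OE and FG→AE);  RE = 0.1808·OE + 0.8192·AE;  Cal = (6.9·ABW + 4·(RE−0.1))·FG·3.55
ABW = (1.044 − 1.009)·131.25·0.79/1.009 = 3.5967
OE = 259 − 259/1.044 = 10.9157 °P
AE = 259 − 259/1.009 = 2.3102 °P
RE = 0.1808·10.9157 + 0.8192·2.3102 = 3.8661 °P
Cal = (6.9·3.5967 + 4·(3.8661−0.1))·1.009·3.55

142.8536 kcal


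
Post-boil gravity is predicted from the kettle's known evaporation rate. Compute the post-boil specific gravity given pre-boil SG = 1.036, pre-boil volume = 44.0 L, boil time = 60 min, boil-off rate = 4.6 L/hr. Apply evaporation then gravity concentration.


V_post = V_pre − rate·(t/60);  SG_post = 1 + (SG_pre−1)·V_pre/V_post
V_post = 44.0 − 4.6·(60/60) = 39.4000
SG_post = 1 + (1.036 − 1)·44.0/39.4000

1.0402


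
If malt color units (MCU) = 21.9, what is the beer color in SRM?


SRM = 1.4922 · MCU^0.6859
SRM = 1.4922 · 21.9^0.6859

12.3947 SRM


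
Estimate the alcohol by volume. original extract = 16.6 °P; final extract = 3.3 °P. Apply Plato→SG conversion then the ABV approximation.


SG = 259/(259 − P);  ABV = (OG − FG)·131.25
OG = 259/(259 − 16.6) = 1.0685
FG = 259/(259 − 3.3) = 1.0129
ABV = (1.0685 − 1.0129)·131.25

7.2944 % ABV


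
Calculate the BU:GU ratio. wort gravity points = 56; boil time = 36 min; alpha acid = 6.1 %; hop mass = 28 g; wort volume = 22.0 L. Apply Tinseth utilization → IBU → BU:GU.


U = 1.65·0.000125^(GP/1000)·(1−e^(−0.04t))/4.15;  IBU = (α/100)·m·U·1000/V;  BU:GU = IBU/GP
U = 1.65·0.000125^(56/1000)·(1−e^(−0.04·36))/4.15 = 0.1834
IBU = (6.1/100)·28·0.1834·1000/22.0 = 14.2395
BU:GU = 14.2395/56

0.2543


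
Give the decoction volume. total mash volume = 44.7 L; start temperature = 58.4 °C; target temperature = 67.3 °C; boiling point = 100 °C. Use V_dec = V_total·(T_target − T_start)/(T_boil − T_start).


V_dec = 44.7·(67.3 − 58.4)/(100 − 58.4)

9.5632 L


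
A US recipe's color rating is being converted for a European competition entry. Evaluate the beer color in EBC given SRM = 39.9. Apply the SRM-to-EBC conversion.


EBC = SRM · 1.97
EBC = 39.9 · 1.97

78.6030 EBC


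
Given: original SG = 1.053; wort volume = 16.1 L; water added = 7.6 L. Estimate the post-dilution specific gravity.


SG_new = 1 + (SG_old − 1)·V_old/(V_old + V_water)
pts = (1.053 − 1)·1000·16.1/(16.1 + 7.6) = 36.0042
SG_new = 1 + 36.0042/1000

1.0360


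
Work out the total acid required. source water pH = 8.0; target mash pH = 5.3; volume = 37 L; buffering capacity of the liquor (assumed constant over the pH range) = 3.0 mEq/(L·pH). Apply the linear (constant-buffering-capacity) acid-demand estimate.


acid = buffering capacity · (pH_source − pH_target) · V
acid = 3.0 · (8.0 − 5.3) · 37

299.7000 mEq


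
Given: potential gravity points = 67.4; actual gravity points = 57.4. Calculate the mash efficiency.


efficiency = actual / potential × 100
efficiency = 57.4 / 67.4 × 100

85.1632 %


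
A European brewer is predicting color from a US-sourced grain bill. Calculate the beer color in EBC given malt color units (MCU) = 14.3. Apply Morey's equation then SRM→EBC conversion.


SRM = 1.4922·MCU^0.6859;  EBC = SRM·1.97
SRM = 1.4922·14.3^0.6859 = 9.2528
EBC = 9.2528·1.97

18.2280 EBC


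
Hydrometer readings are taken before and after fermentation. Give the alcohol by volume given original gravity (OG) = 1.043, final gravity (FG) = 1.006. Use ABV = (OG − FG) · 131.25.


ABV = (1.043 − 1.006) · 131.25

4.8562 % ABV


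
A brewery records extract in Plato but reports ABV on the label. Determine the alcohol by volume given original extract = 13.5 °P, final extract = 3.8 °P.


SG = 259/(259 − P);  ABV = (OG − FG)·131.25
OG = 259/(259 − 13.5) = 1.0550
FG = 259/(259 − 3.8) = 1.0149
ABV = (1.0550 − 1.0149)·131.25

5.2631 % ABV


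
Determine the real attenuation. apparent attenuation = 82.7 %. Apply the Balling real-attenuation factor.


RA = AA · 0.8192
RA = 82.7 · 0.8192

67.7478 %


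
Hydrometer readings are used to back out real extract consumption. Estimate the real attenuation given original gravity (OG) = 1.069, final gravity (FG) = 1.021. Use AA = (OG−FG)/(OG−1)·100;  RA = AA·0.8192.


AA = (1.069 − 1.021)/(1.069 − 1)·100 = 69.5652
RA = 69.5652·0.8192

56.9878 %


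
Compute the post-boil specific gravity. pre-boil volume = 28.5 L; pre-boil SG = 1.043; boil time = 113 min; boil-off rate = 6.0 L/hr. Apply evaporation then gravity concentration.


V_post = V_pre − rate·(t/60);  SG_post = 1 + (SG_pre−1)·V_pre/V_post
V_post = 28.5 − 6.0·(113/60) = 17.2000
SG_post = 1 + (1.043 − 1)·28.5/17.2000

1.0712


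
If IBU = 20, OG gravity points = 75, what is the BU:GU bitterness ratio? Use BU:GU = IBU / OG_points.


BU:GU = 20 / 75

0.2667


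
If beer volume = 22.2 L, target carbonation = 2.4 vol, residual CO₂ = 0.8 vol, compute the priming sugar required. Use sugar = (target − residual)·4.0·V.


sugar = (2.4 − 0.8)·4.0·22.2

142.0800 g


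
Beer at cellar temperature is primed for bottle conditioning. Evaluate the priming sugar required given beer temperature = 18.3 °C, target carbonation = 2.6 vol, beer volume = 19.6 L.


residual = 14.695·(0.01821 + 0.09011·e^(−0.04·T));  sugar = (target − residual)·4.0·V
residual = 14.695·(0.01821 + 0.09011·e^(−0.04·18.3)) = 0.9044
sugar = (2.6 − 0.9044)·4.0·19.6

132.9312 g


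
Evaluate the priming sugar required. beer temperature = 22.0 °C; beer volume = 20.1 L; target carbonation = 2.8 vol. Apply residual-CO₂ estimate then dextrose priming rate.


residual = 14.695·(0.01821 + 0.09011·e^(−0.04·T));  sugar = (target − residual)·4.0·V
residual = 14.695·(0.01821 + 0.09011·e^(−0.04·22.0)) = 0.8168
sugar = (2.8 − 0.8168)·4.0·20.1

159.4463 g


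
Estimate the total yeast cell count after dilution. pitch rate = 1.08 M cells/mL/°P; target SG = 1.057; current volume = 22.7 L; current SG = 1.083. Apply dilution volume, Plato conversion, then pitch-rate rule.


V_w = V·((SG_c−1)/(SG_t−1)−1);  °P = 259 − 259/SG_t;  cells = rate·(V+V_w)·°P
V_w = 22.7·((1.083−1)/(1.057−1)−1) = 10.3544
V_final = 22.7 + 10.3544 = 33.0544
°P = 259 − 259/1.057 = 13.9669
cells = 1.08·33.0544·13.9669

498.6002 billion cells


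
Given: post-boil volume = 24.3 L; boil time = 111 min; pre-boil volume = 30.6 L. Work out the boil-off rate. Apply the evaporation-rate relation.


rate = (V_pre − V_post) / (t_min/60)
rate = (30.6 − 24.3) / (111/60)

3.4054 L/hr


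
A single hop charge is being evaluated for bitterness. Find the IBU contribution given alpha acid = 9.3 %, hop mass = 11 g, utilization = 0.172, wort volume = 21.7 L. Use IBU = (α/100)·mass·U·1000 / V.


IBU = (9.3/100)·11·0.172·1000 / 21.7

8.1086 IBU


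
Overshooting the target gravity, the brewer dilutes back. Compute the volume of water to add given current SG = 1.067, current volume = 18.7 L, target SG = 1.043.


V_water = V·((SG_curr − 1)/(SG_target − 1) − 1)
V_water = 18.7·((1.067 − 1)/(1.043 − 1) − 1)

10.4372 L


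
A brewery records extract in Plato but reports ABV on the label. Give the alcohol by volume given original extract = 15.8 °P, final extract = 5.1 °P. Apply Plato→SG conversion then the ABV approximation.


SG = 259/(259 − P);  ABV = (OG − FG)·131.25
OG = 259/(259 − 15.8) = 1.0650
FG = 259/(259 − 5.1) = 1.0201
ABV = (1.0650 − 1.0201)·131.25

5.8906 % ABV


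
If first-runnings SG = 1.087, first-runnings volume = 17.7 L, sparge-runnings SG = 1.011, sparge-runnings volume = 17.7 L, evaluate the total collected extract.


total = Σ (SG_i − 1)·1000·V_i
first = (1.087 − 1)·1000·17.7 = 1539.9000
sparge = (1.011 − 1)·1000·17.7 = 194.7000
total = 1539.9000 + 194.7000

1734.6000 gravity·L


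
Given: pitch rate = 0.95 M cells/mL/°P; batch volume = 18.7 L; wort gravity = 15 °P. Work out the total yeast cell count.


cells (billions) = rate · V_L · °P
cells = 0.95 · 18.7 · 15

266.4750 billion cells


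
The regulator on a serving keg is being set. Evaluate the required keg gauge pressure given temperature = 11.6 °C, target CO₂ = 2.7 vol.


psi = vols/(0.01821 + 0.09011·e^(−0.04·T)) − 14.695
psi = 2.7/(0.01821 + 0.09011·e^(−0.04·11.6)) − 14.695

21.3685 psi


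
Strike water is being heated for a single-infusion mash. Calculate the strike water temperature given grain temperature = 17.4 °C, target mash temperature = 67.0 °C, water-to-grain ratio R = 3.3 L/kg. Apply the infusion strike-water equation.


T_strike = (0.41/R)·(T_mash − T_grain) + T_mash
T_strike = (0.41/3.3)·(67.0 − 17.4) + 67.0

73.1624 °C


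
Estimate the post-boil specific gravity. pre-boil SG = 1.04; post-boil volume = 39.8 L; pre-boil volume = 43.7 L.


SG_post = 1 + (SG_pre − 1)·V_pre/V_post
pts_pre = (1.04 − 1)·1000 = 40.0000
pts_post = 40.0000·43.7/39.8 = 43.9196
SG_post = 1 + 43.9196/1000

1.0439


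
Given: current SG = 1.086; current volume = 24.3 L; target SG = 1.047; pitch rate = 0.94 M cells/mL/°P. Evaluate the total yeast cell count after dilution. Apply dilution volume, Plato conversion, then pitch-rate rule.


V_w = V·((SG_c−1)/(SG_t−1)−1);  °P = 259 − 259/SG_t;  cells = rate·(V+V_w)·°P
V_w = 24.3·((1.086−1)/(1.047−1)−1) = 20.1638
V_final = 24.3 + 20.1638 = 44.4638
°P = 259 − 259/1.047 = 11.6266
cells = 0.94·44.4638·11.6266

485.9434 billion cells


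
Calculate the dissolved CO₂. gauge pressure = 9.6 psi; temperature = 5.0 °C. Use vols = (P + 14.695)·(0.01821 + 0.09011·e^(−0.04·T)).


vols = (9.6 + 14.695)·(0.01821 + 0.09011·e^(−0.04·5.0))

2.2348 volumes


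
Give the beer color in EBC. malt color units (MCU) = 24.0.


SRM = 1.4922·MCU^0.6859;  EBC = SRM·1.97
SRM = 1.4922·24.0^0.6859 = 13.1982
EBC = 13.1982·1.97

26.0004 EBC


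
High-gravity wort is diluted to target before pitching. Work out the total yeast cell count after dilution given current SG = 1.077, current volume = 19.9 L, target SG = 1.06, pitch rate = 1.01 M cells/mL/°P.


V_w = V·((SG_c−1)/(SG_t−1)−1);  °P = 259 − 259/SG_t;  cells = rate·(V+V_w)·°P
V_w = 19.9·((1.077−1)/(1.06−1)−1) = 5.6383
V_final = 19.9 + 5.6383 = 25.5383
°P = 259 − 259/1.06 = 14.6604
cells = 1.01·25.5383·14.6604

378.1456 billion cells


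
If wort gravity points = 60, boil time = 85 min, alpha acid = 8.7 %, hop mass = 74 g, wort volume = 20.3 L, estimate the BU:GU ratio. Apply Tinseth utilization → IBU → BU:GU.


U = 1.65·0.000125^(GP/1000)·(1−e^(−0.04t))/4.15;  IBU = (α/100)·m·U·1000/V;  BU:GU = IBU/GP
U = 1.65·0.000125^(60/1000)·(1−e^(−0.04·85))/4.15 = 0.2241
IBU = (8.7/100)·74·0.2241·1000/20.3 = 71.0827
BU:GU = 71.0827/60

1.1847


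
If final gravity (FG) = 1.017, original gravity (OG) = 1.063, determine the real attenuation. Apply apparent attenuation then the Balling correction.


AA = (OG−FG)/(OG−1)·100;  RA = AA·0.8192
AA = (1.063 − 1.017)/(1.063 − 1)·100 = 73.0159
RA = 73.0159·0.8192

59.8146 %


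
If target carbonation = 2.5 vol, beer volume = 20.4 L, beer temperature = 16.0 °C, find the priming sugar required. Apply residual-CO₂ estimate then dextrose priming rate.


residual = 14.695·(0.01821 + 0.09011·e^(−0.04·T));  sugar = (target − residual)·4.0·V
residual = 14.695·(0.01821 + 0.09011·e^(−0.04·16.0)) = 0.9658
sugar = (2.5 − 0.9658)·4.0·20.4

125.1892 g


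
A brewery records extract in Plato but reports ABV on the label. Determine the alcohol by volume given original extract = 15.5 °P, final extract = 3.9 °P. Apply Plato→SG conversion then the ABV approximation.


SG = 259/(259 − P);  ABV = (OG − FG)·131.25
OG = 259/(259 − 15.5) = 1.0637
FG = 259/(259 − 3.9) = 1.0153
ABV = (1.0637 − 1.0153)·131.25

6.3482 % ABV


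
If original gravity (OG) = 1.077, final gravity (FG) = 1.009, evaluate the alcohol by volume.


ABV = (OG − FG) · 131.25
ABV = (1.077 − 1.009) · 131.25

8.9250 % ABV


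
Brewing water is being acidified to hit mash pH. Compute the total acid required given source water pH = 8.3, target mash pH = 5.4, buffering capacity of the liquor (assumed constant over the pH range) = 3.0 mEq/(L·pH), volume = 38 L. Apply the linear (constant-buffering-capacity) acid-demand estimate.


acid = buffering capacity · (pH_source − pH_target) · V
acid = 3.0 · (8.3 − 5.4) · 38

330.6000 mEq


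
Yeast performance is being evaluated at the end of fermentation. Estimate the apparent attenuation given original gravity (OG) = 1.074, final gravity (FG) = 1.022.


AA = (OG − FG)/(OG − 1) · 100
AA = (1.074 − 1.022)/(1.074 − 1) · 100

70.2703 %


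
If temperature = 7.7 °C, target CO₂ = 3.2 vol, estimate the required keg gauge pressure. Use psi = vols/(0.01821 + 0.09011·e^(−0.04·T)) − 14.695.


psi = 3.2/(0.01821 + 0.09011·e^(−0.04·7.7)) − 14.695

23.2048 psi


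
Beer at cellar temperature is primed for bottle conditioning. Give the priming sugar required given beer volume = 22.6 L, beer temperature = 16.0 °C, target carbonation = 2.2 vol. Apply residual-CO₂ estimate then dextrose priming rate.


residual = 14.695·(0.01821 + 0.09011·e^(−0.04·T));  sugar = (target − residual)·4.0·V
residual = 14.695·(0.01821 + 0.09011·e^(−0.04·16.0)) = 0.9658
sugar = (2.2 − 0.9658)·4.0·22.6

111.5700 g


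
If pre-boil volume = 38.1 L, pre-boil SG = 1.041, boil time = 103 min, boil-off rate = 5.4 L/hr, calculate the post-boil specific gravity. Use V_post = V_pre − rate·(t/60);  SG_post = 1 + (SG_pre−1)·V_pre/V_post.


V_post = 38.1 − 5.4·(103/60) = 28.8300
SG_post = 1 + (1.041 − 1)·38.1/28.8300

1.0542


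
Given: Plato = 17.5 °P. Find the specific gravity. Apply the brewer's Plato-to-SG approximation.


SG = 259/(259 − P)
SG = 259/(259 − 17.5)

1.0725


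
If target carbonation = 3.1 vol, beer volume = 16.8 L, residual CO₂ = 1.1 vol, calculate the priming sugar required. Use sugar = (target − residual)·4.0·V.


sugar = (3.1 − 1.1)·4.0·16.8

134.4000 g


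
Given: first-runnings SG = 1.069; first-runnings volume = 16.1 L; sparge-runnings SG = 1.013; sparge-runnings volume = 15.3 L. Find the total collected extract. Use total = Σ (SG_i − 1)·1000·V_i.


first = (1.069 − 1)·1000·16.1 = 1110.9000
sparge = (1.013 − 1)·1000·15.3 = 198.9000
total = 1110.9000 + 198.9000

1309.8000 gravity·L


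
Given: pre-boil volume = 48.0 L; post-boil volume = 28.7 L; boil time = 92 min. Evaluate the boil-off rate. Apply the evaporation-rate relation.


rate = (V_pre − V_post) / (t_min/60)
rate = (48.0 − 28.7) / (92/60)

12.5870 L/hr


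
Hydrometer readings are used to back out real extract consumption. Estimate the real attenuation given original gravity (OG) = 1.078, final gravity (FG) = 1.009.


AA = (OG−FG)/(OG−1)·100;  RA = AA·0.8192
AA = (1.078 − 1.009)/(1.078 − 1)·100 = 88.4615
RA = 88.4615·0.8192

72.4677 %


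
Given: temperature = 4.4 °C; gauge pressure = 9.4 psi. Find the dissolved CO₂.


vols = (P + 14.695)·(0.01821 + 0.09011·e^(−0.04·T))
vols = (9.4 + 14.695)·(0.01821 + 0.09011·e^(−0.04·4.4))

2.2596 volumes


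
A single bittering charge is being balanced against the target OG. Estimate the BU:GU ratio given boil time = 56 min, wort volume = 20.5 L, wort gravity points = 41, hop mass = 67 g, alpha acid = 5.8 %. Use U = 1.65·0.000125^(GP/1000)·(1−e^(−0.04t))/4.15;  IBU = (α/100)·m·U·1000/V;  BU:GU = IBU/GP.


U = 1.65·0.000125^(41/1000)·(1−e^(−0.04·56))/4.15 = 0.2458
IBU = (5.8/100)·67·0.2458·1000/20.5 = 46.5879
BU:GU = 46.5879/41

1.1363


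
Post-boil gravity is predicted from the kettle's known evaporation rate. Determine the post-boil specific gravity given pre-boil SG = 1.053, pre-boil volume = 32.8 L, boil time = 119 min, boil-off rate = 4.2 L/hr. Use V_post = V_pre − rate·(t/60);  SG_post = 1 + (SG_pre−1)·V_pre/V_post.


V_post = 32.8 − 4.2·(119/60) = 24.4700
SG_post = 1 + (1.053 − 1)·32.8/24.4700

1.0710


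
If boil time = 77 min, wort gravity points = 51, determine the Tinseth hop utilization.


U = 1.65·0.000125^(GP/1000) · (1 − e^(−0.04·t))/4.15
bigness = 1.65·0.000125^(51/1000) = 1.0433
boil_factor = (1 − e^(−0.04·77))/4.15 = 0.2299
U = 1.0433 · 0.2299

0.2399


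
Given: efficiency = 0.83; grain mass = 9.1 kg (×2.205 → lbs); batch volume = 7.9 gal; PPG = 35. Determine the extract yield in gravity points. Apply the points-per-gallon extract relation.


points = lbs × PPG × eff / vol
lbs = 9.1 × 2.205 = 20.0655
points = 20.0655 × 35 × 0.83 / 7.9

73.7852 points


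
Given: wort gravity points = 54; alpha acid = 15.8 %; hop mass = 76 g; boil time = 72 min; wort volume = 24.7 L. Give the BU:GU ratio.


U = 1.65·0.000125^(GP/1000)·(1−e^(−0.04t))/4.15;  IBU = (α/100)·m·U·1000/V;  BU:GU = IBU/GP
U = 1.65·0.000125^(54/1000)·(1−e^(−0.04·72))/4.15 = 0.2310
IBU = (15.8/100)·76·0.2310·1000/24.7 = 112.2930
BU:GU = 112.2930/54

2.0795


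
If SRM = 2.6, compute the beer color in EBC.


EBC = SRM · 1.97
EBC = 2.6 · 1.97

5.1220 EBC


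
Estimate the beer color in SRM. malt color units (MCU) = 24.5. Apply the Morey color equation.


SRM = 1.4922 · MCU^0.6859
SRM = 1.4922 · 24.5^0.6859

13.3862 SRM


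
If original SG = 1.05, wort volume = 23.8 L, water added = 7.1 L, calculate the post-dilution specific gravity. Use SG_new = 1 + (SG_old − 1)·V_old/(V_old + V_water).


pts = (1.05 − 1)·1000·23.8/(23.8 + 7.1) = 38.5113
SG_new = 1 + 38.5113/1000

1.0385


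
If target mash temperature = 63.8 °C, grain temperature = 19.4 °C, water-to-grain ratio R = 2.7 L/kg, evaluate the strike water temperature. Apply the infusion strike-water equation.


T_strike = (0.41/R)·(T_mash − T_grain) + T_mash
T_strike = (0.41/2.7)·(63.8 − 19.4) + 63.8

70.5422 °C


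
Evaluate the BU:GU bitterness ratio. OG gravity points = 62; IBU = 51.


BU:GU = IBU / OG_points
BU:GU = 51 / 62

0.8226


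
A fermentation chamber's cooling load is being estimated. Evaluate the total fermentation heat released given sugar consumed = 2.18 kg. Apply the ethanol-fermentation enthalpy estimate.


Q = m_sugar · 590 kJ/kg
Q = 2.18 · 590

1286.2000 kJ


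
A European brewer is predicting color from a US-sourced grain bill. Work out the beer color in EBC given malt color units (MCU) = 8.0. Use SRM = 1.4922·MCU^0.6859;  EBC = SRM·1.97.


SRM = 1.4922·8.0^0.6859 = 6.2124
EBC = 6.2124·1.97

12.2383 EBC


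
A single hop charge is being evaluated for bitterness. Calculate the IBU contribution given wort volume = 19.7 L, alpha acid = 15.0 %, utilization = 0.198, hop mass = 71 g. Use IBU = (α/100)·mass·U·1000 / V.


IBU = (15.0/100)·71·0.198·1000 / 19.7

107.0406 IBU


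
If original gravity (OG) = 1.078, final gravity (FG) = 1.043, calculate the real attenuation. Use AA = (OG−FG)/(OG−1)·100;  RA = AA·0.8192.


AA = (1.078 − 1.043)/(1.078 − 1)·100 = 44.8718
RA = 44.8718·0.8192

36.7590 %


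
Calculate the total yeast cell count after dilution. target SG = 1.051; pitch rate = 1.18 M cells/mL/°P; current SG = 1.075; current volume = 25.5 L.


V_w = V·((SG_c−1)/(SG_t−1)−1);  °P = 259 − 259/SG_t;  cells = rate·(V+V_w)·°P
V_w = 25.5·((1.075−1)/(1.051−1)−1) = 12.0000
V_final = 25.5 + 12.0000 = 37.5000
°P = 259 − 259/1.051 = 12.5680
cells = 1.18·37.5000·12.5680

556.1353 billion cells


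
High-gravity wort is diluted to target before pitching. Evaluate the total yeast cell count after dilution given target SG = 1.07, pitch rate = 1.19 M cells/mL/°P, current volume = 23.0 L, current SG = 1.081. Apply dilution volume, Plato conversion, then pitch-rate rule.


V_w = V·((SG_c−1)/(SG_t−1)−1);  °P = 259 − 259/SG_t;  cells = rate·(V+V_w)·°P
V_w = 23.0·((1.081−1)/(1.07−1)−1) = 3.6143
V_final = 23.0 + 3.6143 = 26.6143
°P = 259 − 259/1.07 = 16.9439
cells = 1.19·26.6143·16.9439

536.6311 billion cells
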